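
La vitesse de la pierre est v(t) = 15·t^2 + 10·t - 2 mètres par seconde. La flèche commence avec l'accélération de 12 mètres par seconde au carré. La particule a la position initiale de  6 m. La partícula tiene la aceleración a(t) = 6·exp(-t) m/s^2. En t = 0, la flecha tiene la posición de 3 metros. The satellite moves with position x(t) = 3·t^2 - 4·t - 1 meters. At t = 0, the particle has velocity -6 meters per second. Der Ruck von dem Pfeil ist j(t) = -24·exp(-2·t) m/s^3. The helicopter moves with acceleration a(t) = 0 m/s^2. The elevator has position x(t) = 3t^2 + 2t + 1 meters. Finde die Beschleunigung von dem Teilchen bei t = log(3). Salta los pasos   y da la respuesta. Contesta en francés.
À t = log(3), a = 2.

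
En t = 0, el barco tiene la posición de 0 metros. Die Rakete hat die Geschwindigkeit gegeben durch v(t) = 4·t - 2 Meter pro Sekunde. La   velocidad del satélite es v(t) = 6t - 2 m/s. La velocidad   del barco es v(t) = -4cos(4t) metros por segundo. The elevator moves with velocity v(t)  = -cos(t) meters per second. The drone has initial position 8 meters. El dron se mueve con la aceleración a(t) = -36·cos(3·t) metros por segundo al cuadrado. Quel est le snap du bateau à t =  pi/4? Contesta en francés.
Pour résoudre ceci, nous devons prendre 3 dérivées de notre équation de la vitesse v(t) = -4·cos(4·t). En dérivant la vitesse, nous obtenons l'accélération: a(t) = 16·sin(4·t). En prenant d/dt de a(t), nous trouvons j(t) = 64·cos(4·t). En prenant d/dt de j(t), nous trouvons s(t) = -256·sin(4·t). En utilisant s(t) = -256·sin(4·t) et en substituant t = pi/4, nous trouvons s = 0.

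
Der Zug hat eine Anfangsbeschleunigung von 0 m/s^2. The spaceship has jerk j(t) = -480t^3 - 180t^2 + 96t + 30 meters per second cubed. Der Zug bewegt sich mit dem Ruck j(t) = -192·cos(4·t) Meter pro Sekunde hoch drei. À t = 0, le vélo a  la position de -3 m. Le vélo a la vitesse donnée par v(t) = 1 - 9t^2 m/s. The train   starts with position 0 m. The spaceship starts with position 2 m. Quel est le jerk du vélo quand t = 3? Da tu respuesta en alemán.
Ausgehend von der Geschwindigkeit v(t) = 1 - 9·t^2, nehmen wir 2 Ableitungen. Mit d/dt von v(t) finden wir a(t) = -18·t. Durch Ableiten von der Beschleunigung erhalten wir den Ruck: j(t) = -18. Wir haben den Ruck j(t) = -18. Durch Einsetzen von t = 3: j(3) = -18.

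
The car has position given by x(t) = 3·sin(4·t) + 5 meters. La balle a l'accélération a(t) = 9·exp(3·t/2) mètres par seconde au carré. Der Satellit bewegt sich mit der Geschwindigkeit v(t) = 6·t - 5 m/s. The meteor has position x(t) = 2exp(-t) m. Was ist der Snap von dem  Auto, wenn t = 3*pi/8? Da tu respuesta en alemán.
Um dies zu lösen, müssen wir 4 Ableitungen unserer Gleichung für die Position x(t) = 3·sin(4·t) + 5 nehmen. Durch Ableiten von der Position erhalten wir die Geschwindigkeit: v(t) = 12·cos(4·t). Die Ableitung von der Geschwindigkeit ergibt die Beschleunigung: a(t) = -48·sin(4·t). Die Ableitung von der Beschleunigung ergibt den Ruck: j(t) = -192·cos(4·t). Durch Ableiten von dem Ruck erhalten wir den Snap: s(t) = 768·sin(4·t). Aus der Gleichung für den Snap s(t) = 768·sin(4·t), setzen wir t = 3*pi/8 ein und erhalten s = -768.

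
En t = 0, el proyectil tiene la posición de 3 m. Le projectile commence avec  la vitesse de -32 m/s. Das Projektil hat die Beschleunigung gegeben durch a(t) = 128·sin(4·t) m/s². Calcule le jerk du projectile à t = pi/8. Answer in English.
We must differentiate our acceleration equation a(t) = 128·sin(4·t) 1 time. The derivative of acceleration gives jerk: j(t) = 512·cos(4·t). We have jerk j(t) = 512·cos(4·t). Substituting t = pi/8: j(pi/8) = 0.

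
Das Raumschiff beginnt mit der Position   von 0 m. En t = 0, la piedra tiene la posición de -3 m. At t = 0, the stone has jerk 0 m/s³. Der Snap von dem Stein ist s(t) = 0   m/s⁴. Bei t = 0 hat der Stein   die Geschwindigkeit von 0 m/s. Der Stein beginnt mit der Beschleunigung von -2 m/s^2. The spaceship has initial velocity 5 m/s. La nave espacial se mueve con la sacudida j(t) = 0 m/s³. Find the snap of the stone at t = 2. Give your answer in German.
Wir haben den Snap s(t) = 0. Durch Einsetzen von t = 2: s(2) = 0.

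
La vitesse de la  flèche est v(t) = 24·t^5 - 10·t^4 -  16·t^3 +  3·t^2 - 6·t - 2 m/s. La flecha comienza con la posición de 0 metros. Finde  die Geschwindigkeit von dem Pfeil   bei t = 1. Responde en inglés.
From the given velocity equation v(t) = 24·t^5 - 10·t^4 - 16·t^3 + 3·t^2 - 6·t - 2, we substitute t = 1 to get v = -7.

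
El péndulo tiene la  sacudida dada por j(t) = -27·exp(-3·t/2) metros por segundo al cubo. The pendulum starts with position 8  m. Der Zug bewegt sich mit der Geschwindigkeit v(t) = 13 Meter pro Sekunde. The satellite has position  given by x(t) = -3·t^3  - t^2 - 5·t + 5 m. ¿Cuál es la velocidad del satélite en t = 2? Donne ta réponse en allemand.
Wir müssen unsere Gleichung für die Position x(t) = -3·t^3 - t^2 - 5·t + 5 1-mal ableiten. Die Ableitung von der Position ergibt die Geschwindigkeit: v(t) = -9·t^2 - 2·t - 5. Wir haben die Geschwindigkeit v(t) = -9·t^2 - 2·t - 5. Durch Einsetzen von t = 2: v(2) = -45.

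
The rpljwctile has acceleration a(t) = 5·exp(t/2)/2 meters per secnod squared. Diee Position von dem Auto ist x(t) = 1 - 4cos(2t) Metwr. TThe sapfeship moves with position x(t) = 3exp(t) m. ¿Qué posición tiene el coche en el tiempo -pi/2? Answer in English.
We have position x(t) = 1 - 4·cos(2·t). Substituting t = -pi/2: x(-pi/2) = 5.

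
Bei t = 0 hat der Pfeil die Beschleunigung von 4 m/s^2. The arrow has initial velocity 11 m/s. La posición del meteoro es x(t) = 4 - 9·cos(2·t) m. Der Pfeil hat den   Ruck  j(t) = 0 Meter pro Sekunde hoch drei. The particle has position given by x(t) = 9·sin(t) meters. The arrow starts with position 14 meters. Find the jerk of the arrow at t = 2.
From the given jerk equation j(t) = 0, we substitute t = 2 to get j = 0.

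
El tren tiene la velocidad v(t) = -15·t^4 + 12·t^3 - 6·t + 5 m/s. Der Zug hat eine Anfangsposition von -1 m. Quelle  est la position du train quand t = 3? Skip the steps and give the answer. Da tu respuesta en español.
x(3) = -499.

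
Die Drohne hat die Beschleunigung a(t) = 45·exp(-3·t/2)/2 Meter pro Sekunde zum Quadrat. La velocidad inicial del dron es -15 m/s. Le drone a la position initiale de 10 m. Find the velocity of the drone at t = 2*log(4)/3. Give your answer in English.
We need to integrate our acceleration equation a(t) = 45·exp(-3·t/2)/2 1 time. Integrating acceleration and using the initial condition v(0) = -15, we get v(t) = -15·exp(-3·t/2). Using v(t) = -15·exp(-3·t/2) and substituting t = 2*log(4)/3, we find v = -15/4.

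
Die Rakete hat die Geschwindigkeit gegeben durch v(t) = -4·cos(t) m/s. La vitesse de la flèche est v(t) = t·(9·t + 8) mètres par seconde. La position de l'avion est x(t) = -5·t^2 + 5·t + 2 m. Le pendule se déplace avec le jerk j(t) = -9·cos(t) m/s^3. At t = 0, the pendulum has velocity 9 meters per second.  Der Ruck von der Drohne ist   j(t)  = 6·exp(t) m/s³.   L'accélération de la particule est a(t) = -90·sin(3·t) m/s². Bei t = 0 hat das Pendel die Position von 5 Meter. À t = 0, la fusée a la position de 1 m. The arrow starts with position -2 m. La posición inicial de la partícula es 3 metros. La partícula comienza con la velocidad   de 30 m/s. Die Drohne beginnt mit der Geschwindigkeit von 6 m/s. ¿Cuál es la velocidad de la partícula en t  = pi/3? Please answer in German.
Ausgehend von der Beschleunigung a(t) = -90·sin(3·t), nehmen wir 1 Integral. Durch Integration von der Beschleunigung und Verwendung der Anfangsbedingung v(0) = 30, erhalten wir v(t) = 30·cos(3·t). Wir haben die Geschwindigkeit v(t) = 30·cos(3·t). Durch Einsetzen von t = pi/3: v(pi/3) = -30.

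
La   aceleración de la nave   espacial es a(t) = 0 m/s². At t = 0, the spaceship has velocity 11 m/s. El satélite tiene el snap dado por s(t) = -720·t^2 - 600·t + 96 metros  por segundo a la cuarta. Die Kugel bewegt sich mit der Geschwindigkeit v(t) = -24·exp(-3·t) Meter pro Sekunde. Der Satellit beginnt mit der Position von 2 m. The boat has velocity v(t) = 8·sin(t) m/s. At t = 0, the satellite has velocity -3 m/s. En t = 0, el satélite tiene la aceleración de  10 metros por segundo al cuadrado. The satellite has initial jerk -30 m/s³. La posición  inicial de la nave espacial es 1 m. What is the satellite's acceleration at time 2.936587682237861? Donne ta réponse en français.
En partant du snap s(t) = -720·t^2 - 600·t + 96, nous prenons 2 intégrales. L'intégrale du snap est le jerk. En utilisant j(0) = -30, nous obtenons j(t) = -240·t^3 - 300·t^2 + 96·t - 30. En prenant ∫j(t)dt et en appliquant a(0) = 10, nous trouvons a(t) = -60·t^4 - 100·t^3 + 48·t^2 - 30·t + 10. De l'équation de l'accélération a(t) = -60·t^4 - 100·t^3 + 48·t^2 - 30·t + 10, nous substituons t = 2.936587682237861 pour obtenir a = -6658.48161178703.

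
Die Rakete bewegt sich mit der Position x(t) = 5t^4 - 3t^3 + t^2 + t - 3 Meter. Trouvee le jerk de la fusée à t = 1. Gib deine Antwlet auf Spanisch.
Para resolver esto, necesitamos tomar 3 derivadas de nuestra ecuación de la posición x(t) = 5·t^4 - 3·t^3 + t^2 + t - 3. La derivada de la posición da la velocidad: v(t) = 20·t^3 - 9·t^2 + 2·t + 1. Derivando la velocidad, obtenemos la aceleración: a(t) = 60·t^2 - 18·t + 2. Derivando la aceleración, obtenemos la sacudida: j(t) = 120·t - 18. Usando j(t) = 120·t - 18 y sustituyendo t = 1, encontramos j = 102.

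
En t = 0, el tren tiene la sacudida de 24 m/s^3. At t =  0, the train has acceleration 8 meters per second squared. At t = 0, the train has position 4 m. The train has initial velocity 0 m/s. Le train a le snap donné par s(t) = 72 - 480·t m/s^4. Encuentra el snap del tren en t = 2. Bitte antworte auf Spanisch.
Tenemos el snap s(t) = 72 - 480·t. Sustituyendo t = 2: s(2) = -888.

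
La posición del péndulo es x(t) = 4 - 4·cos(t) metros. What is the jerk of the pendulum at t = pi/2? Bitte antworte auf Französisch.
En partant de la position x(t) = 4 - 4·cos(t), nous prenons 3 dérivées. La dérivée de la position donne la vitesse: v(t) = 4·sin(t). En dérivant la vitesse, nous obtenons l'accélération: a(t) = 4·cos(t). La dérivée de l'accélération donne le jerk: j(t) = -4·sin(t). De l'équation du jerk j(t) = -4·sin(t), nous substituons t = pi/2 pour obtenir j = -4.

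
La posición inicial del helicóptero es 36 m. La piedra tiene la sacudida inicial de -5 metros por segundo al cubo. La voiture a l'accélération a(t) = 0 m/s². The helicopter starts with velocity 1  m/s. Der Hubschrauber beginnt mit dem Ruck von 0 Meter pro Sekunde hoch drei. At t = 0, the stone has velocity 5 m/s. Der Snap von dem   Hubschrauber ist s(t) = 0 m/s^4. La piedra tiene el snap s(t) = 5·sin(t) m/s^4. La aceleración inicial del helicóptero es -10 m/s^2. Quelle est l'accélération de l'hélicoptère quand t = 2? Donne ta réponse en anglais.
To solve this, we need to take 2 antiderivatives of our snap equation s(t) = 0. The antiderivative of snap, with j(0) = 0, gives jerk: j(t) = 0. Finding the integral of j(t) and using a(0) = -10: a(t) = -10. From the given acceleration equation a(t) = -10, we substitute t = 2 to get a = -10.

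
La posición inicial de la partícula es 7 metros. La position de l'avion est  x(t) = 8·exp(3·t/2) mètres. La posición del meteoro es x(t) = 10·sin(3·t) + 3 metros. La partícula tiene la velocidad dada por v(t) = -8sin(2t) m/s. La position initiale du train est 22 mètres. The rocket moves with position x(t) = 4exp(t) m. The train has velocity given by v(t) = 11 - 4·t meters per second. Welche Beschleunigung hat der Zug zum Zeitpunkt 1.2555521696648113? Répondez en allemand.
Wir müssen unsere Gleichung für die Geschwindigkeit v(t) = 11 - 4·t 1-mal ableiten. Mit d/dt von v(t) finden wir a(t) = -4. Wir haben die Beschleunigung a(t) = -4. Durch Einsetzen von t = 1.2555521696648113: a(1.2555521696648113) = -4.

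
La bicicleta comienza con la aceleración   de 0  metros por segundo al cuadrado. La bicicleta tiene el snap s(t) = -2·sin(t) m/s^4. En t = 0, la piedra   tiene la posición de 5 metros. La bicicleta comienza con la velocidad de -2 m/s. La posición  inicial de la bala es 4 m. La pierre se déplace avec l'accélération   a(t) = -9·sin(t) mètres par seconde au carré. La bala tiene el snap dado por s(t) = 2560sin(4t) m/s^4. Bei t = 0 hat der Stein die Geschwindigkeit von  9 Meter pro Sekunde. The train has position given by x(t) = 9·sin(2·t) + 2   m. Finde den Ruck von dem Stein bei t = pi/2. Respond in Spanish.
Para resolver esto, necesitamos tomar 1 derivada de nuestra ecuación de la aceleración a(t) = -9·sin(t). Derivando la aceleración, obtenemos la sacudida: j(t) = -9·cos(t). Usando j(t) = -9·cos(t) y sustituyendo t = pi/2, encontramos j = 0.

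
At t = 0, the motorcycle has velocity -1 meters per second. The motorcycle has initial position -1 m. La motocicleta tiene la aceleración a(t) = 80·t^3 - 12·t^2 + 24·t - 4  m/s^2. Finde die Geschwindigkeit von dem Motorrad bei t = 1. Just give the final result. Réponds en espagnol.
La velocidad en t = 1 es v = 23.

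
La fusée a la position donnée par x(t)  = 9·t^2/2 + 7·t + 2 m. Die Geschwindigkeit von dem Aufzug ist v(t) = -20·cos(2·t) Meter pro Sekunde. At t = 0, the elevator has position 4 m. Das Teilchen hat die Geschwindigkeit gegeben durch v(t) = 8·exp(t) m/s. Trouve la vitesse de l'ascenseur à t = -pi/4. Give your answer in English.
From the given velocity equation v(t) = -20·cos(2·t), we substitute t = -pi/4 to get v = 0.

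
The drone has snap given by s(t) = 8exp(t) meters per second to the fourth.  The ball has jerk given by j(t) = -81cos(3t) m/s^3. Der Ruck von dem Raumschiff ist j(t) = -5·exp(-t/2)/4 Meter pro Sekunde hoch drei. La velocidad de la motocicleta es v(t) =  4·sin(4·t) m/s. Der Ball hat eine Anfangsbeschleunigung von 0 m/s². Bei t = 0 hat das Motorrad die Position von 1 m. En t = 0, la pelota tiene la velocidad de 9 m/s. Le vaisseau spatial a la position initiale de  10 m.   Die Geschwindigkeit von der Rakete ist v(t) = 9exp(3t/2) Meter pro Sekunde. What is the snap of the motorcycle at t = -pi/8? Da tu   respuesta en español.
Para resolver esto, necesitamos tomar 3 derivadas de nuestra ecuación de la velocidad v(t) = 4·sin(4·t). La derivada de la velocidad da la aceleración: a(t) = 16·cos(4·t). Tomando d/dt de a(t), encontramos j(t) = -64·sin(4·t). Derivando la sacudida, obtenemos el snap: s(t) = -256·cos(4·t). De la ecuación del snap s(t) = -256·cos(4·t), sustituimos t = -pi/8 para obtener s = 0.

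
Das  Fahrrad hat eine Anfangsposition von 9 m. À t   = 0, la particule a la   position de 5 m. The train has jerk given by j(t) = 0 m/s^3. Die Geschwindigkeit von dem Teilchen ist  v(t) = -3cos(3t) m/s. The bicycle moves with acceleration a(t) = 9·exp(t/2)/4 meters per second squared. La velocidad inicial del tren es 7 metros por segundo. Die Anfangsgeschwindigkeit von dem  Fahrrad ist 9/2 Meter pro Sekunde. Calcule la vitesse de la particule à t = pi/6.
En utilisant v(t) = -3·cos(3·t) et en substituant t = pi/6, nous trouvons v = 0.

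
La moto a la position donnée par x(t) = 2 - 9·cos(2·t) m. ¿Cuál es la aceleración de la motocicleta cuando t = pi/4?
Partiendo de la posición x(t) = 2 - 9·cos(2·t), tomamos 2 derivadas. Derivando la posición, obtenemos la velocidad: v(t) = 18·sin(2·t). Derivando la velocidad, obtenemos la aceleración: a(t) = 36·cos(2·t). Usando a(t) = 36·cos(2·t) y sustituyendo t = pi/4, encontramos a = 0.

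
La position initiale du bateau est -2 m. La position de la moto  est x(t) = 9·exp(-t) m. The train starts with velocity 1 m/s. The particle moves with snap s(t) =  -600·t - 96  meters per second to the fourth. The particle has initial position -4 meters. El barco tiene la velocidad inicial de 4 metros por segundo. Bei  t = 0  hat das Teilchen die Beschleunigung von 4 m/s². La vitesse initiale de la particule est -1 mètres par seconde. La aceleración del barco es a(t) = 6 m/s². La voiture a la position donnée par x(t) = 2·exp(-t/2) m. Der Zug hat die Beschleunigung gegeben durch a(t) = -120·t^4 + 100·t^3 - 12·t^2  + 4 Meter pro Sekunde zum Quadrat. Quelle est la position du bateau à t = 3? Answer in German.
Um dies zu lösen, müssen wir 2 Integrale unserer Gleichung für die Beschleunigung a(t) = 6 finden. Die Stammfunktion von der Beschleunigung, mit v(0) = 4, ergibt die Geschwindigkeit: v(t) = 6·t + 4. Die Stammfunktion von der Geschwindigkeit ist die Position. Mit x(0) = -2 erhalten wir x(t) = 3·t^2 + 4·t - 2. Wir haben die Position x(t) = 3·t^2 + 4·t - 2. Durch Einsetzen von t = 3: x(3) = 37.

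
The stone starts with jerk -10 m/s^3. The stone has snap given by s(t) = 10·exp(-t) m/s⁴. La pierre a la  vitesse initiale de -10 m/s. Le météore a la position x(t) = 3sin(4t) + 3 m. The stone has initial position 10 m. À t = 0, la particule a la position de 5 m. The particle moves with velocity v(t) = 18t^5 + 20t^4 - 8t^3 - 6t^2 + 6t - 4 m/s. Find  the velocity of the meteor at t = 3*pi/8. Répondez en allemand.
Um dies zu lösen, müssen wir 1 Ableitung unserer Gleichung für die Position x(t) = 3·sin(4·t) + 3 nehmen. Durch Ableiten von der Position erhalten wir die Geschwindigkeit: v(t) = 12·cos(4·t). Aus der Gleichung für die Geschwindigkeit v(t) = 12·cos(4·t), setzen wir t = 3*pi/8 ein und erhalten v = 0.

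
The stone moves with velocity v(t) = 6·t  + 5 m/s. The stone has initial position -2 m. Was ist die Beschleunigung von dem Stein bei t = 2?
Um dies zu lösen, müssen wir 1 Ableitung unserer Gleichung für die Geschwindigkeit v(t) = 6·t + 5 nehmen. Mit d/dt von v(t) finden wir a(t) = 6. Mit a(t) = 6 und Einsetzen von t = 2, finden wir a = 6.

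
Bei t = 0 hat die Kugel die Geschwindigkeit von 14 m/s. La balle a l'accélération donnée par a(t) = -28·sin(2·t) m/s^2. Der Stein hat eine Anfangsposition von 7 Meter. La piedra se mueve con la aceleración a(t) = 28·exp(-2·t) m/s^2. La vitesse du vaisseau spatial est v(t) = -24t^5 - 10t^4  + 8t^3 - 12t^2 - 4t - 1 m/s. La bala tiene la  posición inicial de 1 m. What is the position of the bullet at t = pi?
We must find the integral of our acceleration equation a(t) = -28·sin(2·t) 2 times. The integral of acceleration, with v(0) = 14, gives velocity: v(t) = 14·cos(2·t). Integrating velocity and using the initial condition x(0) = 1, we get x(t) = 7·sin(2·t) + 1. Using x(t) = 7·sin(2·t) + 1 and substituting t = pi, we find x = 1.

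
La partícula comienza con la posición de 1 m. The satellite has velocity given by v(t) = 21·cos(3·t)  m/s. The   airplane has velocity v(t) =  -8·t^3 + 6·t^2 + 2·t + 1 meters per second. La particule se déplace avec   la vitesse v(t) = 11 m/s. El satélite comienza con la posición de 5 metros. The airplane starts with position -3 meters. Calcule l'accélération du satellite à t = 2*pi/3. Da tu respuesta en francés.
Pour résoudre ceci, nous devons prendre 1 dérivée de notre équation de la vitesse v(t) = 21·cos(3·t). La dérivée de la vitesse donne l'accélération: a(t) = -63·sin(3·t). En utilisant a(t) = -63·sin(3·t) et en substituant t = 2*pi/3, nous trouvons a = 0.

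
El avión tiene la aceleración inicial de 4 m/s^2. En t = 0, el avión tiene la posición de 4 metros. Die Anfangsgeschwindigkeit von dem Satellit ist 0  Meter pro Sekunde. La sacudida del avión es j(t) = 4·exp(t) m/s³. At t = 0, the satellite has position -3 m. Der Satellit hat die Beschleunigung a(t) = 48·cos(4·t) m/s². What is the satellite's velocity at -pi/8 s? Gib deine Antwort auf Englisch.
To find the answer, we compute 1 integral of a(t) = 48·cos(4·t). Integrating acceleration and using the initial condition v(0) = 0, we get v(t) = 12·sin(4·t). From the given velocity equation v(t) = 12·sin(4·t), we substitute t = -pi/8 to get v = -12.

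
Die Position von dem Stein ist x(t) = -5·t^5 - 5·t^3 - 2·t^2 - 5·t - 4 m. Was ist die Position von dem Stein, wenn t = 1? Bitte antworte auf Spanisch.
Usando x(t) = -5·t^5 - 5·t^3 - 2·t^2 - 5·t - 4 y sustituyendo t = 1, encontramos x = -21.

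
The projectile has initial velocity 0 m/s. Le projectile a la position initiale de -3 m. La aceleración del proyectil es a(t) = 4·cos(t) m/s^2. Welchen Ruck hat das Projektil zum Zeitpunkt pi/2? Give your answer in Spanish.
Debemos derivar nuestra ecuación de la aceleración a(t) = 4·cos(t) 1 vez. Derivando la aceleración, obtenemos la sacudida: j(t) = -4·sin(t). Usando j(t) = -4·sin(t) y sustituyendo t = pi/2, encontramos j = -4.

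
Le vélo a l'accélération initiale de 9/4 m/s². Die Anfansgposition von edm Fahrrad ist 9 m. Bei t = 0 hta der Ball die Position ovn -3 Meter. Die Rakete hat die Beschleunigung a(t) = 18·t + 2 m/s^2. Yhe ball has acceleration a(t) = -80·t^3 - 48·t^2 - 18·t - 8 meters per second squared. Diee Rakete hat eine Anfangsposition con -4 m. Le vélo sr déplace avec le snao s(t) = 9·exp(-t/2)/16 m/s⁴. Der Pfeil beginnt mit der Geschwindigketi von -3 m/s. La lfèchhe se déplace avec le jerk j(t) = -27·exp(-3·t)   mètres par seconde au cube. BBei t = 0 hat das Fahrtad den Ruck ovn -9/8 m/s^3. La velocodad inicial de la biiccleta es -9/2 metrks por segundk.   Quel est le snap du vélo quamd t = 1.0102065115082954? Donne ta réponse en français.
En utilisant s(t) = 9·exp(-t/2)/16 et en substituant t = 1.0102065115082954, nous trouvons s = 0.339436835561711.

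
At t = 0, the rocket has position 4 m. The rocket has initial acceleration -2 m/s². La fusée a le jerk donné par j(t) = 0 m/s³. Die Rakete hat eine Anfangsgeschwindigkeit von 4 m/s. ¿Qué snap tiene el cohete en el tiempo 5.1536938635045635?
Para resolver esto, necesitamos tomar 1 derivada de nuestra ecuación de la sacudida j(t) = 0. Tomando d/dt de j(t), encontramos s(t) = 0. De la ecuación del snap s(t) = 0, sustituimos t = 5.1536938635045635 para obtener s = 0.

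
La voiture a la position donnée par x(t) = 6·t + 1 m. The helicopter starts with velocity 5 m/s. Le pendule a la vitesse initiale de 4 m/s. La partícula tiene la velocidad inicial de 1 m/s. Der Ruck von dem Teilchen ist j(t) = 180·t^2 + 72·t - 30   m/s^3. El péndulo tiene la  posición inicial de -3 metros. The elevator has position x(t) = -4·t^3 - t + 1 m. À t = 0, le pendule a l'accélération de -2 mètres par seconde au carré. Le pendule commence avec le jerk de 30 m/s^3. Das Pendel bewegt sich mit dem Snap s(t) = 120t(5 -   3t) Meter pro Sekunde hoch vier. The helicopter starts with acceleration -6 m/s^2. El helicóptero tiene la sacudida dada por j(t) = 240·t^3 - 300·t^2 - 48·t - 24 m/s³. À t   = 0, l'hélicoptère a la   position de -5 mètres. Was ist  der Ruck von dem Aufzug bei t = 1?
Um dies zu lösen, müssen wir 3 Ableitungen unserer Gleichung für die Position x(t) = -4·t^3 - t + 1 nehmen. Mit d/dt von x(t) finden wir v(t) = -12·t^2 - 1. Durch Ableiten von der Geschwindigkeit erhalten wir die Beschleunigung: a(t) = -24·t. Die Ableitung von der Beschleunigung ergibt den Ruck: j(t) = -24. Wir haben den Ruck j(t) = -24. Durch Einsetzen von t = 1: j(1) = -24.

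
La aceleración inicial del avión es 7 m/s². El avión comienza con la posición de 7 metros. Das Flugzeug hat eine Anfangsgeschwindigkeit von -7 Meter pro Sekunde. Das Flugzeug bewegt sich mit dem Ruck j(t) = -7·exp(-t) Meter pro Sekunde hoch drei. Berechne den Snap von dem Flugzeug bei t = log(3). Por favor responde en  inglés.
To solve this, we need to take 1 derivative of our jerk equation j(t) = -7·exp(-t). The derivative of jerk gives snap: s(t) = 7·exp(-t). From the given snap equation s(t) = 7·exp(-t), we substitute t = log(3) to get s = 7/3.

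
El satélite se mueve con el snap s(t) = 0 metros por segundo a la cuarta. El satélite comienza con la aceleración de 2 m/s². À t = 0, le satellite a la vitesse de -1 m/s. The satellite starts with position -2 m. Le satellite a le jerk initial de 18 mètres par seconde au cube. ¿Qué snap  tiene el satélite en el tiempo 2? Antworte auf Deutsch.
Aus der Gleichung für den Snap s(t) = 0, setzen wir t = 2 ein und erhalten s = 0.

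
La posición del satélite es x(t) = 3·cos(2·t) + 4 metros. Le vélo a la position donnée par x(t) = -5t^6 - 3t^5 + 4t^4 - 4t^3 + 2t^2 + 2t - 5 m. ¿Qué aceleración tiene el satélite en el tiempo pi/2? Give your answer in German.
Ausgehend von der Position x(t) = 3·cos(2·t) + 4, nehmen wir 2 Ableitungen. Die Ableitung von der Position ergibt die Geschwindigkeit: v(t) = -6·sin(2·t). Mit d/dt von v(t) finden wir a(t) = -12·cos(2·t). Wir haben die Beschleunigung a(t) = -12·cos(2·t). Durch Einsetzen von t = pi/2: a(pi/2) = 12.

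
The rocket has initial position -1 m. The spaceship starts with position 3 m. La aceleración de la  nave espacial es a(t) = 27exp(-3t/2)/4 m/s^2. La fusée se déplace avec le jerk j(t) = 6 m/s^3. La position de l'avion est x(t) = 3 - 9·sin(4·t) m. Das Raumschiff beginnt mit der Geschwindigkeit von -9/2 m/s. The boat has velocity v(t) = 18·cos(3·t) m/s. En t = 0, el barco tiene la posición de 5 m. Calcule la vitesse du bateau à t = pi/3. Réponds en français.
En utilisant v(t) = 18·cos(3·t) et en substituant t = pi/3, nous trouvons v = -18.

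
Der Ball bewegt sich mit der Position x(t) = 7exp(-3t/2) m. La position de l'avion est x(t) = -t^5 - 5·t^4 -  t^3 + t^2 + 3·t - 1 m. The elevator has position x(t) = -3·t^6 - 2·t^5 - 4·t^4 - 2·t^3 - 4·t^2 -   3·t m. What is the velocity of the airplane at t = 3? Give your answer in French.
En partant de la position x(t) = -t^5 - 5·t^4 - t^3 + t^2 + 3·t - 1, nous prenons 1 dérivée. En prenant d/dt de x(t), nous trouvons v(t) = -5·t^4 - 20·t^3 - 3·t^2 + 2·t + 3. En utilisant v(t) = -5·t^4 - 20·t^3 - 3·t^2 + 2·t + 3 et en substituant t = 3, nous trouvons v = -963.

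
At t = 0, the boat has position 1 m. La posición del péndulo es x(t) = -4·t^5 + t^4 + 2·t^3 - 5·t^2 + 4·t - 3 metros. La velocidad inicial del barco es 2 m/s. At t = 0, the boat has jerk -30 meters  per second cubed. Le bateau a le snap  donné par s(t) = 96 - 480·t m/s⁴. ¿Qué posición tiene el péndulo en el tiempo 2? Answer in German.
Aus der Gleichung für die Position x(t) = -4·t^5 + t^4 + 2·t^3 - 5·t^2 + 4·t - 3, setzen wir t = 2 ein und erhalten x = -111.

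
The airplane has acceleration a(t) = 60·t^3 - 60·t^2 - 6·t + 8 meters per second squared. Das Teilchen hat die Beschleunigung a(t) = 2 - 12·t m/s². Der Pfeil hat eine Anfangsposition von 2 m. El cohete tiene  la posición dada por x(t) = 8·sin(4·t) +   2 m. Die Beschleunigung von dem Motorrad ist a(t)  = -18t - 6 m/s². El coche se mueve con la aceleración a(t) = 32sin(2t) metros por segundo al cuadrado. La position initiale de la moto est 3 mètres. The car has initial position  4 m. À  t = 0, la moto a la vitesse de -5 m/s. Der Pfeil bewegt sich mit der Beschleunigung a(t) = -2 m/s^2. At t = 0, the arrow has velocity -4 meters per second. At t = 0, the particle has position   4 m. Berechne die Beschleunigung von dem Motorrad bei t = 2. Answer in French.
Nous avons l'accélération a(t) = -18·t - 6. En substituant t = 2: a(2) = -42.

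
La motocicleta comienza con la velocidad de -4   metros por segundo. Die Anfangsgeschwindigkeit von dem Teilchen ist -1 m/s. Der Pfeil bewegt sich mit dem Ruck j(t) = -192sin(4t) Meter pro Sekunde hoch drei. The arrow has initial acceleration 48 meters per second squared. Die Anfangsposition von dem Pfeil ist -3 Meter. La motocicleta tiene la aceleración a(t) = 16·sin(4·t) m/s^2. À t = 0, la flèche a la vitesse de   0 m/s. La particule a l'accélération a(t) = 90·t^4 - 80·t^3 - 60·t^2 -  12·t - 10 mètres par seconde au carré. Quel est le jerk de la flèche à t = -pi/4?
En utilisant j(t) = -192·sin(4·t) et en substituant t = -pi/4, nous trouvons j = 0.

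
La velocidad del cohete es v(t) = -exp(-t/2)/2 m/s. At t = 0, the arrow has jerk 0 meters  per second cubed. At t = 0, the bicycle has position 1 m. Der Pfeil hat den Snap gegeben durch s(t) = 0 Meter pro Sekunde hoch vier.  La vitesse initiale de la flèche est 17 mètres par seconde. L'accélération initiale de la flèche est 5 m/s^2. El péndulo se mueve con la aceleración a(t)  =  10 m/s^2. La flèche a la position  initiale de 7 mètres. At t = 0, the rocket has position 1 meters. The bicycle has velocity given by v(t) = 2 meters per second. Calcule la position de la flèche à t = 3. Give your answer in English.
We must find the antiderivative of our snap equation s(t) = 0 4 times. Integrating snap and using the initial condition j(0) = 0, we get j(t) = 0. Finding the antiderivative of j(t) and using a(0) = 5: a(t) = 5. The integral of acceleration, with v(0) = 17, gives velocity: v(t) = 5·t + 17. Finding the integral of v(t) and using x(0) = 7: x(t) = 5·t^2/2 + 17·t + 7. From the given position equation x(t) = 5·t^2/2 + 17·t + 7, we substitute t = 3 to get x = 161/2.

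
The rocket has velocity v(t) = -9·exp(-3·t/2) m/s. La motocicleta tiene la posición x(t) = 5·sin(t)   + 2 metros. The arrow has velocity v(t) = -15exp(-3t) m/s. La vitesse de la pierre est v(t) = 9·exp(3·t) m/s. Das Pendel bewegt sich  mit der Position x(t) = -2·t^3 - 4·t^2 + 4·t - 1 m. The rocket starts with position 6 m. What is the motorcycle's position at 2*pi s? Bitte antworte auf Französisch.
En utilisant x(t) = 5·sin(t) + 2 et en substituant t = 2*pi, nous trouvons x = 2.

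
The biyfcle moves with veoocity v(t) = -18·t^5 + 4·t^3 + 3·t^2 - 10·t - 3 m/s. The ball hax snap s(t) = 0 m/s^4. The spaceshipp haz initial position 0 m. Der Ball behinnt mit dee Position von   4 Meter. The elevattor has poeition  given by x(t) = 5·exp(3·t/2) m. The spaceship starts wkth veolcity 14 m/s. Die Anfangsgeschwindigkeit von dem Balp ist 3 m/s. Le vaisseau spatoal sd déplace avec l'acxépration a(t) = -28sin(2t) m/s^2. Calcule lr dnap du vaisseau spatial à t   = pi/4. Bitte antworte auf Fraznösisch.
Pour résoudre ceci, nous devons prendre 2 dérivées de notre équation de l'accélération a(t) = -28·sin(2·t). En dérivant l'accélération, nous obtenons le jerk: j(t) = -56·cos(2·t). La dérivée du jerk donne le snap: s(t) = 112·sin(2·t). En utilisant s(t) = 112·sin(2·t) et en substituant t = pi/4, nous trouvons s = 112.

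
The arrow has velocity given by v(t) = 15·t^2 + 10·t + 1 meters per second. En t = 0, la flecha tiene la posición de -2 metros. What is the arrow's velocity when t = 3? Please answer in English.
Using v(t) = 15·t^2 + 10·t + 1 and substituting t = 3, we find v = 166.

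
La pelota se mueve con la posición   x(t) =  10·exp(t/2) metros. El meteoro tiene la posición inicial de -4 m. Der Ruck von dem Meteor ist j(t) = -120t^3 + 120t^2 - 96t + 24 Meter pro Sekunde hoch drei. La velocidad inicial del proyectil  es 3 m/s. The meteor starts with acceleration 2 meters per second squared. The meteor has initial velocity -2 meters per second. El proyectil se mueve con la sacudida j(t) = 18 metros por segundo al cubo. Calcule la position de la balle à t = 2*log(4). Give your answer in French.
Nous avons la position x(t) = 10·exp(t/2). En substituant t = 2*log(4): x(2*log(4)) = 40.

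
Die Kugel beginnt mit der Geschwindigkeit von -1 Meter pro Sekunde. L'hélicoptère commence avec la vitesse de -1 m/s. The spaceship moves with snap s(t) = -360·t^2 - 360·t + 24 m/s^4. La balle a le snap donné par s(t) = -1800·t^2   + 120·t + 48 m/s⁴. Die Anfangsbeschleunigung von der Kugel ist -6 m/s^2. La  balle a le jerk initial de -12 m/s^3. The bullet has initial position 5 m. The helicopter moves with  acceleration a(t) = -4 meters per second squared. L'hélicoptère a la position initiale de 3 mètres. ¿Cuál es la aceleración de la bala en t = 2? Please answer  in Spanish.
Necesitamos integrar nuestra ecuación del snap s(t) = -1800·t^2 + 120·t + 48 2 veces. Tomando ∫s(t)dt y aplicando j(0) = -12, encontramos j(t) = -600·t^3 + 60·t^2 + 48·t - 12. Tomando ∫j(t)dt y aplicando a(0) = -6, encontramos a(t) = -150·t^4 + 20·t^3 + 24·t^2 - 12·t - 6. Tenemos la aceleración a(t) = -150·t^4 + 20·t^3 + 24·t^2 - 12·t - 6. Sustituyendo t = 2: a(2) = -2174.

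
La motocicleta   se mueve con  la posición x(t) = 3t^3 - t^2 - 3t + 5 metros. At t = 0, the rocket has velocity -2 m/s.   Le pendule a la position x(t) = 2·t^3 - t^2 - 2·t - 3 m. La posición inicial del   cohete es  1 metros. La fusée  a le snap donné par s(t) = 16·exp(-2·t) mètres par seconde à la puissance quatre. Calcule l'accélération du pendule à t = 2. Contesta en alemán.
Ausgehend von der Position x(t) = 2·t^3 - t^2 - 2·t - 3, nehmen wir 2 Ableitungen. Mit d/dt von x(t) finden wir v(t) = 6·t^2 - 2·t - 2. Die Ableitung von der Geschwindigkeit ergibt die Beschleunigung: a(t) = 12·t - 2. Wir haben die Beschleunigung a(t) = 12·t - 2. Durch Einsetzen von t = 2: a(2) = 22.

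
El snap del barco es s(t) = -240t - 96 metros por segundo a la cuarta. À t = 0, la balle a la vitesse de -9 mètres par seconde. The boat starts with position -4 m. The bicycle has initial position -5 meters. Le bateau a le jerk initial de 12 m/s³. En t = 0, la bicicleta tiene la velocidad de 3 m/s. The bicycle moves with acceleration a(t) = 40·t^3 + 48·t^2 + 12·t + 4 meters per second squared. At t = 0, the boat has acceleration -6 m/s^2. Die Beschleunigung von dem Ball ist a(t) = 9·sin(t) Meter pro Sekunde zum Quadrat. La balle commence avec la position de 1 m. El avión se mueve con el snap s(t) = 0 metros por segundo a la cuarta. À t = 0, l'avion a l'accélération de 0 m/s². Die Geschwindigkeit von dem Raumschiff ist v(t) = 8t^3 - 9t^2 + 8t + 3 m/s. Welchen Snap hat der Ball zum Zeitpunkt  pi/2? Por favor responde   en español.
Debemos derivar nuestra ecuación de la aceleración a(t) = 9·sin(t) 2 veces. Tomando d/dt de a(t), encontramos j(t) = 9·cos(t). Derivando la sacudida, obtenemos el snap: s(t) = -9·sin(t). Usando s(t) = -9·sin(t) y sustituyendo t = pi/2, encontramos s = -9.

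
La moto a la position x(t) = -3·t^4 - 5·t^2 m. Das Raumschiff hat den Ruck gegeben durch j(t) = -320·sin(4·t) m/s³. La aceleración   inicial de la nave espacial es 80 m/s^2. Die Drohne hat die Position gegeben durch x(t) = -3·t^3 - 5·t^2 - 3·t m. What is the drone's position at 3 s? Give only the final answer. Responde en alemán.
Die Position bei t = 3 ist x = -135.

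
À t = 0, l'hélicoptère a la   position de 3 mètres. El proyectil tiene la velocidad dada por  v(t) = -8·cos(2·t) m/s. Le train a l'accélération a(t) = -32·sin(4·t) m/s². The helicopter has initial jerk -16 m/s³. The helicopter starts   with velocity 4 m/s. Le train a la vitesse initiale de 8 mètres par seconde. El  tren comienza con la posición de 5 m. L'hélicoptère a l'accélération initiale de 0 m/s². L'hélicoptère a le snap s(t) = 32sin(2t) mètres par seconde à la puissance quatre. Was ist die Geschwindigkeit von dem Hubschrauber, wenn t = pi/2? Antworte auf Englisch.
To solve this, we need to take 3 antiderivatives of our snap equation s(t) = 32·sin(2·t). The integral of snap, with j(0) = -16, gives jerk: j(t) = -16·cos(2·t). Integrating jerk and using the initial condition a(0) = 0, we get a(t) = -8·sin(2·t). The antiderivative of acceleration, with v(0) = 4, gives velocity: v(t) = 4·cos(2·t). From the given velocity equation v(t) = 4·cos(2·t), we substitute t = pi/2 to get v = -4.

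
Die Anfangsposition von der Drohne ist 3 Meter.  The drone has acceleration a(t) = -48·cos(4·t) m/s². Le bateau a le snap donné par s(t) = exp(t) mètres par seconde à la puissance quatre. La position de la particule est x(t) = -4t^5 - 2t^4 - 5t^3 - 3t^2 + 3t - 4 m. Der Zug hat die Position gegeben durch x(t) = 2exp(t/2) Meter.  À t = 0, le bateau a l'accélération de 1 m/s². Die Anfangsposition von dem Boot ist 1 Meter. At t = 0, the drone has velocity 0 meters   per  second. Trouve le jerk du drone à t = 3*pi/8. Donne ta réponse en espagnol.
Debemos derivar nuestra ecuación de la aceleración a(t) = -48·cos(4·t) 1 vez. La derivada de la aceleración da la sacudida: j(t) = 192·sin(4·t). Tenemos la sacudida j(t) = 192·sin(4·t). Sustituyendo t = 3*pi/8: j(3*pi/8) = -192.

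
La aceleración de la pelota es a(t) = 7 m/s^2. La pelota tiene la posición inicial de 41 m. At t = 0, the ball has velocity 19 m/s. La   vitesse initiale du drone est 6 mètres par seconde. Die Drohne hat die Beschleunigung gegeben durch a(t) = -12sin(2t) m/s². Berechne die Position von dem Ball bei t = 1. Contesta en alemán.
Wir müssen unsere Gleichung für die Beschleunigung a(t) = 7 2-mal integrieren. Die Stammfunktion von der Beschleunigung, mit v(0) = 19, ergibt die Geschwindigkeit: v(t) = 7·t + 19. Das Integral von der Geschwindigkeit, mit x(0) = 41, ergibt die Position: x(t) = 7·t^2/2 + 19·t + 41. Aus der Gleichung für die Position x(t) = 7·t^2/2 + 19·t + 41, setzen wir t = 1 ein und erhalten x = 127/2.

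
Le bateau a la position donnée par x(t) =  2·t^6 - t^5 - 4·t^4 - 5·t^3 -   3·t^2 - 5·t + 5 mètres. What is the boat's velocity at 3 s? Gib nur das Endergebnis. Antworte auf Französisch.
À t = 3, v = 1921.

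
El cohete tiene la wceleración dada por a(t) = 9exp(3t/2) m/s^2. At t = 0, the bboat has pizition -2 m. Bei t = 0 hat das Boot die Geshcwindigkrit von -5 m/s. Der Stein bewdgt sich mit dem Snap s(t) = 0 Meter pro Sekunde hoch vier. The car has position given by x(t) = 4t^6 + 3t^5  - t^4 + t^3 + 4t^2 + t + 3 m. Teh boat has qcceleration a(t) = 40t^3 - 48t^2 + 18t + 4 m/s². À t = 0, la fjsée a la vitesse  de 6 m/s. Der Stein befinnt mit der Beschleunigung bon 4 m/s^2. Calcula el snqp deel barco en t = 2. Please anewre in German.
Um dies zu lösen, müssen wir 2 Ableitungen unserer Gleichung für die Beschleunigung a(t) = 40·t^3 - 48·t^2 + 18·t + 4 nehmen. Mit d/dt von a(t) finden wir j(t) = 120·t^2 - 96·t + 18. Die Ableitung von dem Ruck ergibt den Snap: s(t) = 240·t - 96. Wir haben den Snap s(t) = 240·t - 96. Durch Einsetzen von t = 2: s(2) = 384.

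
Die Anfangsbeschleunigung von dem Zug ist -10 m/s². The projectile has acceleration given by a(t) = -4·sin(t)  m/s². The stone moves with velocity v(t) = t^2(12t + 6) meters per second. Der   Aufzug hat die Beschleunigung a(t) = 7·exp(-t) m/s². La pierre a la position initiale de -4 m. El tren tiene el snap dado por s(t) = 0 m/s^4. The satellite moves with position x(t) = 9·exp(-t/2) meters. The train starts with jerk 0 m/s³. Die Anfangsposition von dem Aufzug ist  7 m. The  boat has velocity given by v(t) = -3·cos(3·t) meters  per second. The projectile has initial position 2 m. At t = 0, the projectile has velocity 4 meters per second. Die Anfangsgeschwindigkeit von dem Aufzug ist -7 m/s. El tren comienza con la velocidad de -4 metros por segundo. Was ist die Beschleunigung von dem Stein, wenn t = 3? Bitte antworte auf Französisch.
Pour résoudre ceci, nous devons prendre 1 dérivée de notre équation de la vitesse v(t) = t^2·(12·t + 6). La dérivée de la vitesse donne l'accélération: a(t) = 12·t^2 + 2·t·(12·t + 6). De l'équation de l'accélération a(t) = 12·t^2 + 2·t·(12·t + 6), nous substituons t = 3 pour obtenir a = 360.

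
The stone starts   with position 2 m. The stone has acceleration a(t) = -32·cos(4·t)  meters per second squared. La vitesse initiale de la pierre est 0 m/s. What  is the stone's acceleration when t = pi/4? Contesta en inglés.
From the given acceleration equation a(t) = -32·cos(4·t), we substitute t = pi/4 to get a = 32.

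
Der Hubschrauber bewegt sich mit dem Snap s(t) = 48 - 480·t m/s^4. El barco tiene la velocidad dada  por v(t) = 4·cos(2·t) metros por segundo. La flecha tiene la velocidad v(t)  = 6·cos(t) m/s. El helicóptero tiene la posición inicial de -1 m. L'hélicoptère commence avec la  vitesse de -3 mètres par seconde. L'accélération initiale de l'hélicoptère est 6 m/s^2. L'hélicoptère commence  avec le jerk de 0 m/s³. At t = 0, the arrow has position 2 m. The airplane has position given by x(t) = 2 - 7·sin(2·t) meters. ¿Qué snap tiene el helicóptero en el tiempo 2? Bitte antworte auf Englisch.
We have snap s(t) = 48 - 480·t. Substituting t = 2: s(2) = -912.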